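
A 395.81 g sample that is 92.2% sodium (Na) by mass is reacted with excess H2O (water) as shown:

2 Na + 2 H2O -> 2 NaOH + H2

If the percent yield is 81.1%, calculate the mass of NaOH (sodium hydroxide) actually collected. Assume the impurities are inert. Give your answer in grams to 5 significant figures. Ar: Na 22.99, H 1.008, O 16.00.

Pure Na available = 395.81 g × 0.922 = 364.937 g.
M(Na) = 22.99 g/mol.
M(NaOH) = 22.99 + 16.00 + 1.008 = 39.998 g/mol.
n(Na) = 364.937 g / 22.99 g/mol = 15.8737 mol.
From the equation the Na:NaOH mole ratio is 2:2, so n(NaOH) = 15.8737 × 2/2 = 15.8737 mol.
Mass of NaOH = 15.8737 mol × 39.998 g/mol = 634.917 g.
Actual mass collected = 634.917 g × 0.811 = 514.918 g.

514.92 g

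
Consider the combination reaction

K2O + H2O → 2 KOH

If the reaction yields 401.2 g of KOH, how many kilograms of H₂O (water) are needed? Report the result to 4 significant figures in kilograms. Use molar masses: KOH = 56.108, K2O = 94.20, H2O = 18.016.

n(KOH) = 401.20 g / 56.108 g/mol = 7.1505 mol.
From the equation the KOH:H2O mole ratio is 2:1, so n(H2O) = 7.1505 × 1/2 = 3.5752 mol.
Mass of H2O = 3.5752 mol × 18.016 g/mol = 64.412 g.
Converting to kg: 64.412 g = 0.06441 kg.

0.06441 kg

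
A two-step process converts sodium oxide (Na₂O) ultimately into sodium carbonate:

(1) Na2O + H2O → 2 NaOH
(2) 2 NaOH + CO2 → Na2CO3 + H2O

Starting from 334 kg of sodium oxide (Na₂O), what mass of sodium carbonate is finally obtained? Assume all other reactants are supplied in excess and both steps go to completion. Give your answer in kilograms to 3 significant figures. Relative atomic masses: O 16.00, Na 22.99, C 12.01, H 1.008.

571 kg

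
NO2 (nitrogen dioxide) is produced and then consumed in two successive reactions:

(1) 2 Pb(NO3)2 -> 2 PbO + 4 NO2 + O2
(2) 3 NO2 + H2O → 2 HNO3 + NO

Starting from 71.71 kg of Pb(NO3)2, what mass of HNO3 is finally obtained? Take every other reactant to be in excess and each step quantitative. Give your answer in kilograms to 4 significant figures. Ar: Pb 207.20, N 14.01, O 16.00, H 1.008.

M(Pb(NO3)2) = 207.20 + 2(14.01) + 6(16.00) = 331.22 g/mol.
M(HNO3) = 1.008 + 14.01 + 3(16.00) = 63.018 g/mol.
71.71 kg = 71710 g.
n(Pb(NO3)2) = 71710 / 331.22 = 216.50 mol.
Step 1 gives a 2:4 ratio of Pb(NO3)2 to NO2, so n(NO2) = 433.01 mol.
In step 2 the NO2:HNO3 ratio is 3:2, so n(HNO3) = 288.67 mol.
Mass of HNO3 = 288.67 × 63.018 = 18191 g = 18.19 kg.

18.19 kg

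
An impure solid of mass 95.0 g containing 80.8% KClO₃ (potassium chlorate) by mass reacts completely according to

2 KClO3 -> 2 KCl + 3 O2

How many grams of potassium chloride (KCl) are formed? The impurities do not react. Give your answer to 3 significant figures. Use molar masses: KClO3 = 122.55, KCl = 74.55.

46.7 g

Mass of pure KClO3 = 95.0 g × 0.808 = 76.76 g.
n(KClO3) = 76.76 g / 122.55 g/mol = 0.6264 mol.
From the equation the KClO3:KCl mole ratio is 2:2, so n(KCl) = 0.6264 × 2/2 = 0.6264 mol.
Mass of KCl = 0.6264 mol × 74.55 g/mol = 46.69 g.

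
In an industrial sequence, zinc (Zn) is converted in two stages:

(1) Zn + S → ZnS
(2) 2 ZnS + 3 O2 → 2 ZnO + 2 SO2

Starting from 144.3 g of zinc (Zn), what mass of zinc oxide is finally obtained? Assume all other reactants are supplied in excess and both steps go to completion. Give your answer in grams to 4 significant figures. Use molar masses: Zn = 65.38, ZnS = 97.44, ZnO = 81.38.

n(Zn) = 144.30 / 65.38 = 2.2071 mol.
Step 1 gives a 1:1 ratio of Zn to ZnS, so n(ZnS) = 2.2071 mol.
In step 2 the ZnS:ZnO ratio is 2:2, so n(ZnO) = 2.2071 mol.
Mass of ZnO = 2.2071 × 81.38 = 179.61 g.

179.6 g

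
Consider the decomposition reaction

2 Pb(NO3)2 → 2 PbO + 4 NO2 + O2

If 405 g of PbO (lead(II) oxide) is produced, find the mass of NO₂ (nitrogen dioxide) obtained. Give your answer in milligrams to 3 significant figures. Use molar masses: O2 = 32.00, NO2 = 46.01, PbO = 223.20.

167000 mg

n(PbO) = 405.0 g / 223.20 g/mol = 1.815 mol.
From the equation the PbO:NO2 mole ratio is 2:4, so n(NO2) = 1.815 × 4/2 = 3.629 mol.
Mass of NO2 = 3.629 mol × 46.01 g/mol = 167.0 g.
Converting to mg: 167.0 g = 167000 mg.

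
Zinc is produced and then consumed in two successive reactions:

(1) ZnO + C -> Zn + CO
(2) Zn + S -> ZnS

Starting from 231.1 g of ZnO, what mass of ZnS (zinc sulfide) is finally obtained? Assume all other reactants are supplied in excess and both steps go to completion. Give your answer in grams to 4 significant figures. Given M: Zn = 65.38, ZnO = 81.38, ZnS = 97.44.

n(ZnO) = 231.10 / 81.38 = 2.8398 mol.
Step 1 gives a 1:1 ratio of ZnO to Zn, so n(Zn) = 2.8398 mol.
In step 2 the Zn:ZnS ratio is 1:1, so n(ZnS) = 2.8398 mol.
Mass of ZnS = 2.8398 × 97.44 = 276.71 g.

276.7 g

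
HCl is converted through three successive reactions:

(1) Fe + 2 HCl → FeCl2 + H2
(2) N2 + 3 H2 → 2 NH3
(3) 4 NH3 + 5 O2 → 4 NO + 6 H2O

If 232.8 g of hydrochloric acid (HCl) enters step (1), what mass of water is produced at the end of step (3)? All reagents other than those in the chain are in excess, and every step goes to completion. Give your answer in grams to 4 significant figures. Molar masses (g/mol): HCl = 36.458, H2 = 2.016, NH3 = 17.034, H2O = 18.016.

57.52 g

n(HCl) = 232.8 / 36.458 = 6.3854 mol.
Reaction (1): HCl→H2 ratio 2:1 ⇒ n(H2) = 3.1927 mol.
Reaction (2): H2→NH3 ratio 3:2 ⇒ n(NH3) = 2.1285 mol.
Reaction (3): NH3→H2O ratio 4:6 ⇒ n(H2O) = 3.1927 mol.
Mass of H2O = 3.1927 × 18.016 = 57.520 g.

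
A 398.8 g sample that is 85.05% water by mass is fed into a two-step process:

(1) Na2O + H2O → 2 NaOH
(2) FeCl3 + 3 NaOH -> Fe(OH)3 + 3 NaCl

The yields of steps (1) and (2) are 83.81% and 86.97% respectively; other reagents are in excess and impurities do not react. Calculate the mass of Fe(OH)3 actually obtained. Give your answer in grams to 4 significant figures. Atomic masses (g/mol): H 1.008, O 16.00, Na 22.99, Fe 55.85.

977.7 g

Pure H2O = 398.8 × 0.8505 = 339.18 g.
M(H2O) = 2(1.008) + 16.00 = 18.016 g/mol.
M(Fe(OH)3) = 55.85 + 3(16.00) + 3(1.008) = 106.874 g/mol.
n(H2O) = 339.18 / 18.016 = 18.827 mol.
Step 1 (H2O:NaOH = 1:2): theoretical n(NaOH) = 37.653 mol; at 83.81% yield, n(NaOH) = 31.557 mol.
Step 2 (NaOH:Fe(OH)3 = 3:1): theoretical n(Fe(OH)3) = 10.519 mol, so theoretical mass = 10.519 × 106.874 = 1124.2 g.
At 86.97% yield, actual mass of Fe(OH)3 = 1124.2 × 0.8697 = 977.73 g.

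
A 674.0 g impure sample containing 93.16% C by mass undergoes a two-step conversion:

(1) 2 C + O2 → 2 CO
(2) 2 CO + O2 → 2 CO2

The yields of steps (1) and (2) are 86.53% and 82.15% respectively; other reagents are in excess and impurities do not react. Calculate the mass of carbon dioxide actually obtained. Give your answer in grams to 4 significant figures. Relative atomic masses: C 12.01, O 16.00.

Pure C = 674.0 × 0.9316 = 627.90 g.
M(C) = 12.01 g/mol.
M(CO2) = 12.01 + 2(16.00) = 44.01 g/mol.
n(C) = 627.90 / 12.01 = 52.281 mol.
Step 1 (C:CO = 2:2): theoretical n(CO) = 52.281 mol; at 86.53% yield, n(CO) = 45.239 mol.
Step 2 (CO:CO2 = 2:2): theoretical n(CO2) = 45.239 mol, so theoretical mass = 45.239 × 44.01 = 1991.0 g.
At 82.15% yield, actual mass of CO2 = 1991.0 × 0.8215 = 1635.6 g.

1636 g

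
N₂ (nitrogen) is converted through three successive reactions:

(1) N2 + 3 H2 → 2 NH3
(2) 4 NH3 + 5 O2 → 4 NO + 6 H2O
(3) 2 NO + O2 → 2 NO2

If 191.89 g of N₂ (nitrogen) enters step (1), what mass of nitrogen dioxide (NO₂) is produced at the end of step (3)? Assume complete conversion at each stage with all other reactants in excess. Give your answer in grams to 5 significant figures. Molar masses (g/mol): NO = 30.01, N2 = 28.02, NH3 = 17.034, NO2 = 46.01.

630.18 g

n(N2) = 191.89 / 28.02 = 6.84832 mol.
Reaction (1): N2→NH3 ratio 1:2 ⇒ n(NH3) = 13.6966 mol.
Reaction (2): NH3→NO ratio 4:4 ⇒ n(NO) = 13.6966 mol.
Reaction (3): NO→NO2 ratio 2:2 ⇒ n(NO2) = 13.6966 mol.
Mass of NO2 = 13.6966 × 46.01 = 630.183 g.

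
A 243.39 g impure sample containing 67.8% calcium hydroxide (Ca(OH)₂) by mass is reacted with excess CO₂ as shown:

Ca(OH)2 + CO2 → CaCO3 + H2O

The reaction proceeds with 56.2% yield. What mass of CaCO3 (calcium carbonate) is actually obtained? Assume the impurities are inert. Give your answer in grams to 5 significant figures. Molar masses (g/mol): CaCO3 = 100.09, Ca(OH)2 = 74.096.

125.28 g

Pure Ca(OH)2 available = 243.39 g × 0.678 = 165.018 g.
n(Ca(OH)2) = 165.018 g / 74.096 g/mol = 2.22709 mol.
From the equation the Ca(OH)2:CaCO3 mole ratio is 1:1, so n(CaCO3) = 2.22709 × 1/1 = 2.22709 mol.
Mass of CaCO3 = 2.22709 mol × 100.09 g/mol = 222.909 g.
Actual mass collected = 222.909 g × 0.562 = 125.275 g.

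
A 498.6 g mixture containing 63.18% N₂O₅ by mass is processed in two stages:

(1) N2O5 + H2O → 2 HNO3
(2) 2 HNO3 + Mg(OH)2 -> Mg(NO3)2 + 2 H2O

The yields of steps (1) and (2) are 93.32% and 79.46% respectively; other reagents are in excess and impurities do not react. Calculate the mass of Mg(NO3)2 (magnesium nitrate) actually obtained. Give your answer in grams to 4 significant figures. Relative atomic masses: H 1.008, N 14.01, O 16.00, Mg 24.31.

320.8 g

Pure N2O5 = 498.6 × 0.6318 = 315.02 g.
M(N2O5) = 2(14.01) + 5(16.00) = 108.02 g/mol.
M(Mg(NO3)2) = 24.31 + 2(14.01) + 6(16.00) = 148.33 g/mol.
n(N2O5) = 315.02 / 108.02 = 2.9163 mol.
Step 1 (N2O5:HNO3 = 1:2): theoretical n(HNO3) = 5.8325 mol; at 93.32% yield, n(HNO3) = 5.4429 mol.
Step 2 (HNO3:Mg(NO3)2 = 2:1): theoretical n(Mg(NO3)2) = 2.7215 mol, so theoretical mass = 2.7215 × 148.33 = 403.67 g.
At 79.46% yield, actual mass of Mg(NO3)2 = 403.67 × 0.7946 = 320.76 g.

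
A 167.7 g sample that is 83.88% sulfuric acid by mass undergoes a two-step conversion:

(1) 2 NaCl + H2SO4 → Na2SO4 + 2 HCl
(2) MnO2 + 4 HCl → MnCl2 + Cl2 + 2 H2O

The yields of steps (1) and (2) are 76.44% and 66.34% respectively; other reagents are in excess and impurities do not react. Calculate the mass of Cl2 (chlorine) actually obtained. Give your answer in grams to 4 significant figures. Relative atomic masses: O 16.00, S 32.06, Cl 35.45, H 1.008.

Pure H2SO4 = 167.7 × 0.8388 = 140.67 g.
M(H2SO4) = 2(1.008) + 32.06 + 4(16.00) = 98.076 g/mol.
M(Cl2) = 2(35.45) = 70.90 g/mol.
n(H2SO4) = 140.67 / 98.076 = 1.4343 mol.
Step 1 (H2SO4:HCl = 1:2): theoretical n(HCl) = 2.8685 mol; at 76.44% yield, n(HCl) = 2.1927 mol.
Step 2 (HCl:Cl2 = 4:1): theoretical n(Cl2) = 0.54818 mol, so theoretical mass = 0.54818 × 70.90 = 38.866 g.
At 66.34% yield, actual mass of Cl2 = 38.866 × 0.6634 = 25.783 g.

25.78 g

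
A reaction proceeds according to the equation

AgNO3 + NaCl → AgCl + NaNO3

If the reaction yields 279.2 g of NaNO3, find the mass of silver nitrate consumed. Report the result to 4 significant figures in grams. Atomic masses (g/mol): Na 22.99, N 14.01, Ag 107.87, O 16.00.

M(NaNO3) = 22.99 + 14.01 + 3(16.00) = 85.00 g/mol.
M(AgNO3) = 107.87 + 14.01 + 3(16.00) = 169.88 g/mol.
n(NaNO3) = 279.20 g / 85.00 g/mol = 3.2847 mol.
From the equation the NaNO3:AgNO3 mole ratio is 1:1, so n(AgNO3) = 3.2847 × 1/1 = 3.2847 mol.
Mass of AgNO3 = 3.2847 mol × 169.88 g/mol = 558.01 g.

558.0 g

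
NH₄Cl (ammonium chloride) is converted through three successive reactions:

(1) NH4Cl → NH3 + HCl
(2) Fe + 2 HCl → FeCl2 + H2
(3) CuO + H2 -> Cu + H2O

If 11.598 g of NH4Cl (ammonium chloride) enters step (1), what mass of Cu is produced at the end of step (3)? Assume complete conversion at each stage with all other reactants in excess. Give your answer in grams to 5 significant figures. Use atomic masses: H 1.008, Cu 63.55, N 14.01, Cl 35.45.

6.8894 g

M(NH4Cl) = 14.01 + 4(1.008) + 35.45 = 53.492 g/mol.
M(Cu) = 63.55 g/mol.
n(NH4Cl) = 11.598 / 53.492 = 0.216817 mol.
Reaction (1): NH4Cl→HCl ratio 1:1 ⇒ n(HCl) = 0.216817 mol.
Reaction (2): HCl→H2 ratio 2:1 ⇒ n(H2) = 0.108409 mol.
Reaction (3): H2→Cu ratio 1:1 ⇒ n(Cu) = 0.108409 mol.
Mass of Cu = 0.108409 × 63.55 = 6.88938 g.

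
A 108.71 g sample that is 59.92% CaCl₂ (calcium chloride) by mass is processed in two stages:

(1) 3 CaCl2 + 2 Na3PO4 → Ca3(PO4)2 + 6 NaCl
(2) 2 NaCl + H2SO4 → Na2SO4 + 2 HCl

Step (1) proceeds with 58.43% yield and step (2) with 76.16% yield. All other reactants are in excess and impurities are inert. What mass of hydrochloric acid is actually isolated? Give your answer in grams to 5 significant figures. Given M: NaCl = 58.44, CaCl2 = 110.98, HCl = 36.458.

19.045 g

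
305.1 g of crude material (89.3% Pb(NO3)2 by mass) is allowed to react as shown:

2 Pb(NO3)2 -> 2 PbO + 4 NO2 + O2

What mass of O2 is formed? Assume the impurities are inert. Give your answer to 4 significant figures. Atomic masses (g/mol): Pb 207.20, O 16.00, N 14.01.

13.16 g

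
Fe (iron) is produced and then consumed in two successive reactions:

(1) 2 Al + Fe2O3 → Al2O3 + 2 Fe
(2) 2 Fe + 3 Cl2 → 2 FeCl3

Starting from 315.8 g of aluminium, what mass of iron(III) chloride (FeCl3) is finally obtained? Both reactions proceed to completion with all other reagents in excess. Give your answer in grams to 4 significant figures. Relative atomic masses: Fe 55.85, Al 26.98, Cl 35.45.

M(Al) = 26.98 g/mol.
M(FeCl3) = 55.85 + 3(35.45) = 162.20 g/mol.
n(Al) = 315.80 / 26.98 = 11.705 mol.
Step 1 gives a 2:2 ratio of Al to Fe, so n(Fe) = 11.705 mol.
In step 2 the Fe:FeCl3 ratio is 2:2, so n(FeCl3) = 11.705 mol.
Mass of FeCl3 = 11.705 × 162.20 = 1898.5 g.

1899 g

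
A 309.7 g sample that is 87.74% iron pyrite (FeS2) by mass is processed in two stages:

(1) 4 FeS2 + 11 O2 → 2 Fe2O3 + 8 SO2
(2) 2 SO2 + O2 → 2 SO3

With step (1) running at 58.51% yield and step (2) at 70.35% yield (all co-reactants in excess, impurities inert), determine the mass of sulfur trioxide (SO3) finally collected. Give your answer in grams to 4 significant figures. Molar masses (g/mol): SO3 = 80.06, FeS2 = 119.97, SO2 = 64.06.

149.3 g

Pure FeS2 = 309.7 × 0.8774 = 271.73 g.
n(FeS2) = 271.73 / 119.97 = 2.2650 mol.
Step 1 (FeS2:SO2 = 4:8): theoretical n(SO2) = 4.5300 mol; at 58.51% yield, n(SO2) = 2.6505 mol.
Step 2 (SO2:SO3 = 2:2): theoretical n(SO3) = 2.6505 mol, so theoretical mass = 2.6505 × 80.06 = 212.20 g.
At 70.35% yield, actual mass of SO3 = 212.20 × 0.7035 = 149.28 g.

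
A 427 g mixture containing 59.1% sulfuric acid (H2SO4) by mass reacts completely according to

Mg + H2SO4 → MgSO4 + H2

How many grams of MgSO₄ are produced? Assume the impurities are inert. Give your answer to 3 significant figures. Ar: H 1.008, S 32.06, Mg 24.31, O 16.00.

310 g

Mass of pure H2SO4 = 427 g × 0.591 = 252.4 g.
M(H2SO4) = 2(1.008) + 32.06 + 4(16.00) = 98.076 g/mol.
M(MgSO4) = 24.31 + 32.06 + 4(16.00) = 120.37 g/mol.
n(H2SO4) = 252.4 g / 98.076 g/mol = 2.573 mol.
From the equation the H2SO4:MgSO4 mole ratio is 1:1, so n(MgSO4) = 2.573 × 1/1 = 2.573 mol.
Mass of MgSO4 = 2.573 mol × 120.37 g/mol = 309.7 g.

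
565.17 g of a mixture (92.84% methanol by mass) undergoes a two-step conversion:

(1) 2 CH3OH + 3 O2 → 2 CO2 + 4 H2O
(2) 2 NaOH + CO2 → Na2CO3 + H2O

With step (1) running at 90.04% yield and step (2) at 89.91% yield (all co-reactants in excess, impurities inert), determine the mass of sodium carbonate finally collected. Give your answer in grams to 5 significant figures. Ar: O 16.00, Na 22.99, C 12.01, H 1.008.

1405.1 g

Pure CH3OH = 565.17 × 0.9284 = 524.704 g.
M(CH3OH) = 12.01 + 4(1.008) + 16.00 = 32.042 g/mol.
M(Na2CO3) = 2(22.99) + 12.01 + 3(16.00) = 105.99 g/mol.
n(CH3OH) = 524.704 / 32.042 = 16.3755 mol.
Step 1 (CH3OH:CO2 = 2:2): theoretical n(CO2) = 16.3755 mol; at 90.04% yield, n(CO2) = 14.7445 mol.
Step 2 (CO2:Na2CO3 = 1:1): theoretical n(Na2CO3) = 14.7445 mol, so theoretical mass = 14.7445 × 105.99 = 1562.77 g.
At 89.91% yield, actual mass of Na2CO3 = 1562.77 × 0.8991 = 1405.09 g.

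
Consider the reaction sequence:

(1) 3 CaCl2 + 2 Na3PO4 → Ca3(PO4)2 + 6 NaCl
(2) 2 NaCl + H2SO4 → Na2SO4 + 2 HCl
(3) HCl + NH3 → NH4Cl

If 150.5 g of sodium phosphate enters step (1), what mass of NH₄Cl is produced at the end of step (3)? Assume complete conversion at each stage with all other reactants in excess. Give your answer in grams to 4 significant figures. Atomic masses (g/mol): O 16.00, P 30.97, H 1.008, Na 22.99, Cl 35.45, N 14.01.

147.3 g

M(Na3PO4) = 3(22.99) + 30.97 + 4(16.00) = 163.94 g/mol.
M(NH4Cl) = 14.01 + 4(1.008) + 35.45 = 53.492 g/mol.
n(Na3PO4) = 150.5 / 163.94 = 0.91802 mol.
Reaction (1): Na3PO4→NaCl ratio 2:6 ⇒ n(NaCl) = 2.7541 mol.
Reaction (2): NaCl→HCl ratio 2:2 ⇒ n(HCl) = 2.7541 mol.
Reaction (3): HCl→NH4Cl ratio 1:1 ⇒ n(NH4Cl) = 2.7541 mol.
Mass of NH4Cl = 2.7541 × 53.492 = 147.32 g.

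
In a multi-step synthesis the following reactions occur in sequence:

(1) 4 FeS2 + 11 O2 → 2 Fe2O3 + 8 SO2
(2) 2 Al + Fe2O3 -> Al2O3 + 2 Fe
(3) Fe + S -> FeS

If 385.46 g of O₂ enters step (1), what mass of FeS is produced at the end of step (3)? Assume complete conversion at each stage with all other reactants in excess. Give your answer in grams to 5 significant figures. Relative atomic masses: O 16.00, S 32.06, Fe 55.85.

385.07 g

M(O2) = 2(16.00) = 32.00 g/mol.
M(FeS) = 55.85 + 32.06 = 87.91 g/mol.
n(O2) = 385.46 / 32.00 = 12.0456 mol.
Reaction (1): O2→Fe2O3 ratio 11:2 ⇒ n(Fe2O3) = 2.19011 mol.
Reaction (2): Fe2O3→Fe ratio 1:2 ⇒ n(Fe) = 4.38023 mol.
Reaction (3): Fe→FeS ratio 1:1 ⇒ n(FeS) = 4.38023 mol.
Mass of FeS = 4.38023 × 87.91 = 385.066 g.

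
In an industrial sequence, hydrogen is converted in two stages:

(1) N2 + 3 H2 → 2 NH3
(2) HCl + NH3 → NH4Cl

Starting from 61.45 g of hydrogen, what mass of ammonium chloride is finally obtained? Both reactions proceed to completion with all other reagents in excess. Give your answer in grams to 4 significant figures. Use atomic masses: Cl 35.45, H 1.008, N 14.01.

1087 g

M(H2) = 2(1.008) = 2.016 g/mol.
M(NH4Cl) = 14.01 + 4(1.008) + 35.45 = 53.492 g/mol.
n(H2) = 61.450 / 2.016 = 30.481 mol.
Step 1 gives a 3:2 ratio of H2 to NH3, so n(NH3) = 20.321 mol.
In step 2 the NH3:NH4Cl ratio is 1:1, so n(NH4Cl) = 20.321 mol.
Mass of NH4Cl = 20.321 × 53.492 = 1087.0 g.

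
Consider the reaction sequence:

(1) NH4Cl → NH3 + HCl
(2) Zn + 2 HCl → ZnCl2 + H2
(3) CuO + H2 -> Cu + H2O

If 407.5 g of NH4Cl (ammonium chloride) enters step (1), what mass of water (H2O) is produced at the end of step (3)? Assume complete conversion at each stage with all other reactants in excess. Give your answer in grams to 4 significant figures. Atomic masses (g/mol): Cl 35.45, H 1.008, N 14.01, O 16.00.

68.62 g

M(NH4Cl) = 14.01 + 4(1.008) + 35.45 = 53.492 g/mol.
M(H2O) = 2(1.008) + 16.00 = 18.016 g/mol.
n(NH4Cl) = 407.5 / 53.492 = 7.6180 mol.
Reaction (1): NH4Cl→HCl ratio 1:1 ⇒ n(HCl) = 7.6180 mol.
Reaction (2): HCl→H2 ratio 2:1 ⇒ n(H2) = 3.8090 mol.
Reaction (3): H2→H2O ratio 1:1 ⇒ n(H2O) = 3.8090 mol.
Mass of H2O = 3.8090 × 18.016 = 68.623 g.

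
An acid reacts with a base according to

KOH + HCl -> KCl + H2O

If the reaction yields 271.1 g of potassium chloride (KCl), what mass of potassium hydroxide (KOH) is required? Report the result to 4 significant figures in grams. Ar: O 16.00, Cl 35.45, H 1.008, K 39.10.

M(KCl) = 39.10 + 35.45 = 74.55 g/mol.
M(KOH) = 39.10 + 16.00 + 1.008 = 56.108 g/mol.
n(KCl) = 271.10 g / 74.55 g/mol = 3.6365 mol.
From the equation the KCl:KOH mole ratio is 1:1, so n(KOH) = 3.6365 × 1/1 = 3.6365 mol.
Mass of KOH = 3.6365 mol × 56.108 g/mol = 204.04 g.

204.0 g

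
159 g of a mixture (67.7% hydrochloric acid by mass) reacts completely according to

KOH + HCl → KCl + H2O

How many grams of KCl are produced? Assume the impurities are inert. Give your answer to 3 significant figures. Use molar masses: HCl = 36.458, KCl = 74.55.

220 g

Mass of pure HCl = 159 g × 0.677 = 107.6 g.
n(HCl) = 107.6 g / 36.458 g/mol = 2.953 mol.
From the equation the HCl:KCl mole ratio is 1:1, so n(KCl) = 2.953 × 1/1 = 2.953 mol.
Mass of KCl = 2.953 mol × 74.55 g/mol = 220.1 g.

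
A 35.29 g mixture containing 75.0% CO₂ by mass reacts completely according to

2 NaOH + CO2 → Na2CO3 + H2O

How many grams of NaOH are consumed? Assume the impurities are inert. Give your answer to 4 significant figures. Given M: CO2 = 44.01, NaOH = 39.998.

Mass of pure CO2 = 35.29 g × 0.750 = 26.468 g.
n(CO2) = 26.468 g / 44.01 g/mol = 0.60140 mol.
From the equation the CO2:NaOH mole ratio is 1:2, so n(NaOH) = 0.60140 × 2/1 = 1.2028 mol.
Mass of NaOH = 1.2028 mol × 39.998 g/mol = 48.109 g.

48.11 g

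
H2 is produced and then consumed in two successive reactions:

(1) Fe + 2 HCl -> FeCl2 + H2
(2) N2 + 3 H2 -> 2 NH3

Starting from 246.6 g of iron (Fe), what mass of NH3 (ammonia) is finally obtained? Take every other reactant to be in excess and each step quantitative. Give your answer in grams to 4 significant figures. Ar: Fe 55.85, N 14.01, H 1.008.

50.14 g

M(Fe) = 55.85 g/mol.
M(NH3) = 14.01 + 3(1.008) = 17.034 g/mol.
n(Fe) = 246.60 / 55.85 = 4.4154 mol.
Step 1 gives a 1:1 ratio of Fe to H2, so n(H2) = 4.4154 mol.
In step 2 the H2:NH3 ratio is 3:2, so n(NH3) = 2.9436 mol.
Mass of NH3 = 2.9436 × 17.034 = 50.141 g.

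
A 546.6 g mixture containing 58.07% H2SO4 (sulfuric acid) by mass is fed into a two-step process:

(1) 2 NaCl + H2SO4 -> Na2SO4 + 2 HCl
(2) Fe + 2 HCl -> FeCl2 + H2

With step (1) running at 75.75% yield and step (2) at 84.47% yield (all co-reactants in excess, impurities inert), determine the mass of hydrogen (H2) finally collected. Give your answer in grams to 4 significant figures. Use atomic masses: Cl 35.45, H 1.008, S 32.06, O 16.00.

Pure H2SO4 = 546.6 × 0.5807 = 317.41 g.
M(H2SO4) = 2(1.008) + 32.06 + 4(16.00) = 98.076 g/mol.
M(H2) = 2(1.008) = 2.016 g/mol.
n(H2SO4) = 317.41 / 98.076 = 3.2364 mol.
Step 1 (H2SO4:HCl = 1:2): theoretical n(HCl) = 6.4727 mol; at 75.75% yield, n(HCl) = 4.9031 mol.
Step 2 (HCl:H2 = 2:1): theoretical n(H2) = 2.4516 mol, so theoretical mass = 2.4516 × 2.016 = 4.9423 g.
At 84.47% yield, actual mass of H2 = 4.9423 × 0.8447 = 4.1748 g.

4.175 g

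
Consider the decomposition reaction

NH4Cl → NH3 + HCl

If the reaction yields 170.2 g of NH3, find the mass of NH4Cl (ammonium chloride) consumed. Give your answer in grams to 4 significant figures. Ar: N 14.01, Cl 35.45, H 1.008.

M(NH3) = 14.01 + 3(1.008) = 17.034 g/mol.
M(NH4Cl) = 14.01 + 4(1.008) + 35.45 = 53.492 g/mol.
n(NH3) = 170.20 g / 17.034 g/mol = 9.9918 mol.
From the equation the NH3:NH4Cl mole ratio is 1:1, so n(NH4Cl) = 9.9918 × 1/1 = 9.9918 mol.
Mass of NH4Cl = 9.9918 mol × 53.492 g/mol = 534.48 g.

534.5 g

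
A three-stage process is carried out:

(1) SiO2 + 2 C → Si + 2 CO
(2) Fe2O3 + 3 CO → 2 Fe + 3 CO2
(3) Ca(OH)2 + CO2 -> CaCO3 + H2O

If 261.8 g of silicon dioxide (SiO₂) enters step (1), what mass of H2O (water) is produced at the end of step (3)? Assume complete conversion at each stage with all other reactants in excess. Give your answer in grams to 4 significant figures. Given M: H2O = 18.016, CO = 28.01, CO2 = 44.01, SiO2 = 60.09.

157.0 g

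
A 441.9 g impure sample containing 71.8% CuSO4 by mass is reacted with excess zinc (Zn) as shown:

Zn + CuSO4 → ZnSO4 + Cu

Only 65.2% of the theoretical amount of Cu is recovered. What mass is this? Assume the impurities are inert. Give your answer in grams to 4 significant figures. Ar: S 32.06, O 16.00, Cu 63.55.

82.37 g

Pure CuSO4 available = 441.9 g × 0.718 = 317.28 g.
M(CuSO4) = 63.55 + 32.06 + 4(16.00) = 159.61 g/mol.
M(Cu) = 63.55 g/mol.
n(CuSO4) = 317.28 g / 159.61 g/mol = 1.9879 mol.
From the equation the CuSO4:Cu mole ratio is 1:1, so n(Cu) = 1.9879 × 1/1 = 1.9879 mol.
Mass of Cu = 1.9879 mol × 63.55 g/mol = 126.33 g.
Actual mass collected = 126.33 g × 0.652 = 82.367 g.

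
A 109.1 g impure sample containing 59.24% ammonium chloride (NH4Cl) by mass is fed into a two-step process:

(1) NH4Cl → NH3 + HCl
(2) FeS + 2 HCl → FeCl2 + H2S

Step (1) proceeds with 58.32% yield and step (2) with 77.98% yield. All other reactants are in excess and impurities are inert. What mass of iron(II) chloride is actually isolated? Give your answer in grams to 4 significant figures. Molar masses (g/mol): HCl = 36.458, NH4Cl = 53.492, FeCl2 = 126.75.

34.82 g

Pure NH4Cl = 109.1 × 0.5924 = 64.631 g.
n(NH4Cl) = 64.631 / 53.492 = 1.2082 mol.
Step 1 (NH4Cl:HCl = 1:1): theoretical n(HCl) = 1.2082 mol; at 58.32% yield, n(HCl) = 0.70464 mol.
Step 2 (HCl:FeCl2 = 2:1): theoretical n(FeCl2) = 0.35232 mol, so theoretical mass = 0.35232 × 126.75 = 44.657 g.
At 77.98% yield, actual mass of FeCl2 = 44.657 × 0.7798 = 34.823 g.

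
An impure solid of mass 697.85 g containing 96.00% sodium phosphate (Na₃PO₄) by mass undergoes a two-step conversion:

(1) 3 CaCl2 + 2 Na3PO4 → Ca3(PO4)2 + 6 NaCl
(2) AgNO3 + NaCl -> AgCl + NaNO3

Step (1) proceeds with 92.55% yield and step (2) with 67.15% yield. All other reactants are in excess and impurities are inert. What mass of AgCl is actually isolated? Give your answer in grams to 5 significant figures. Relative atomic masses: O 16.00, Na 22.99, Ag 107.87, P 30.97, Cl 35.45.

Pure Na3PO4 = 697.85 × 0.9600 = 669.936 g.
M(Na3PO4) = 3(22.99) + 30.97 + 4(16.00) = 163.94 g/mol.
M(AgCl) = 107.87 + 35.45 = 143.32 g/mol.
n(Na3PO4) = 669.936 / 163.94 = 4.08647 mol.
Step 1 (Na3PO4:NaCl = 2:6): theoretical n(NaCl) = 12.2594 mol; at 92.55% yield, n(NaCl) = 11.3461 mol.
Step 2 (NaCl:AgCl = 1:1): theoretical n(AgCl) = 11.3461 mol, so theoretical mass = 11.3461 × 143.32 = 1626.12 g.
At 67.15% yield, actual mass of AgCl = 1626.12 × 0.6715 = 1091.94 g.

1091.9 g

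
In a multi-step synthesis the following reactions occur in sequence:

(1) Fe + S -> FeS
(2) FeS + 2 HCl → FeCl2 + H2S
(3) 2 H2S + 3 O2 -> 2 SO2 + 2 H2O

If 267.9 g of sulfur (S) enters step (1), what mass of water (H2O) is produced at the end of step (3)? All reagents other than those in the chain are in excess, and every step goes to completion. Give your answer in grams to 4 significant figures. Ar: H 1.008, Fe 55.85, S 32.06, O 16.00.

M(S) = 32.06 g/mol.
M(H2O) = 2(1.008) + 16.00 = 18.016 g/mol.
n(S) = 267.9 / 32.06 = 8.3562 mol.
Reaction (1): S→FeS ratio 1:1 ⇒ n(FeS) = 8.3562 mol.
Reaction (2): FeS→H2S ratio 1:1 ⇒ n(H2S) = 8.3562 mol.
Reaction (3): H2S→H2O ratio 2:2 ⇒ n(H2O) = 8.3562 mol.
Mass of H2O = 8.3562 × 18.016 = 150.55 g.

150.5 g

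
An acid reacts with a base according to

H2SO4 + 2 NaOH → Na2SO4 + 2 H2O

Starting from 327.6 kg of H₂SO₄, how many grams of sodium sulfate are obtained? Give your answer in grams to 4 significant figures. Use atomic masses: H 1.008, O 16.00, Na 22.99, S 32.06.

M(H2SO4) = 2(1.008) + 32.06 + 4(16.00) = 98.076 g/mol.
M(Na2SO4) = 2(22.99) + 32.06 + 4(16.00) = 142.04 g/mol.
Convert: 327.6 kg = 327600 g.
n(H2SO4) = 327600 g / 98.076 g/mol = 3340.3 mol.
From the equation the H2SO4:Na2SO4 mole ratio is 1:1, so n(Na2SO4) = 3340.3 × 1/1 = 3340.3 mol.
Mass of Na2SO4 = 3340.3 mol × 142.04 g/mol = 474450 g.

474500 g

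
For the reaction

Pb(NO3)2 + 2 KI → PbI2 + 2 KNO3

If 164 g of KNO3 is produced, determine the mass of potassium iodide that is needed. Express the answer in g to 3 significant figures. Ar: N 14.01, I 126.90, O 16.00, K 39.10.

269 g

M(KNO3) = 39.10 + 14.01 + 3(16.00) = 101.11 g/mol.
M(KI) = 39.10 + 126.90 = 166.00 g/mol.
n(KNO3) = 164.0 g / 101.11 g/mol = 1.622 mol.
From the equation the KNO3:KI mole ratio is 2:2, so n(KI) = 1.622 × 2/2 = 1.622 mol.
Mass of KI = 1.622 mol × 166.00 g/mol = 269.3 g.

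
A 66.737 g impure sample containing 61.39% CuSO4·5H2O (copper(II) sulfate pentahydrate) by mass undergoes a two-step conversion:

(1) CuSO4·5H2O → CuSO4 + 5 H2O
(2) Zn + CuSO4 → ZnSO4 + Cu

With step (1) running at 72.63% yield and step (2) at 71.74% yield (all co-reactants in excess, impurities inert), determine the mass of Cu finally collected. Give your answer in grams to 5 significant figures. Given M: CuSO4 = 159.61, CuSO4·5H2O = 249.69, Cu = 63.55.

Pure CuSO4·5H2O = 66.737 × 0.6139 = 40.9698 g.
n(CuSO4·5H2O) = 40.9698 / 249.69 = 0.164083 mol.
Step 1 (CuSO4·5H2O:CuSO4 = 1:1): theoretical n(CuSO4) = 0.164083 mol; at 72.63% yield, n(CuSO4) = 0.119173 mol.
Step 2 (CuSO4:Cu = 1:1): theoretical n(Cu) = 0.119173 mol, so theoretical mass = 0.119173 × 63.55 = 7.57347 g.
At 71.74% yield, actual mass of Cu = 7.57347 × 0.7174 = 5.43321 g.

5.4332 g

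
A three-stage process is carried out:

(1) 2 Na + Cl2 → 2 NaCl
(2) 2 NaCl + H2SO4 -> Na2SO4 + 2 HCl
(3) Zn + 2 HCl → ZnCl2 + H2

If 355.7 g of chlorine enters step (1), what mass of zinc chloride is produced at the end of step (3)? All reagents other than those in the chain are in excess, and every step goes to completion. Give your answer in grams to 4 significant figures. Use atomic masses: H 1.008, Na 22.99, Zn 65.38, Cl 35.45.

683.7 g

M(Cl2) = 2(35.45) = 70.90 g/mol.
M(ZnCl2) = 65.38 + 2(35.45) = 136.28 g/mol.
n(Cl2) = 355.7 / 70.90 = 5.0169 mol.
Reaction (1): Cl2→NaCl ratio 1:2 ⇒ n(NaCl) = 10.034 mol.
Reaction (2): NaCl→HCl ratio 2:2 ⇒ n(HCl) = 10.034 mol.
Reaction (3): HCl→ZnCl2 ratio 2:1 ⇒ n(ZnCl2) = 5.0169 mol.
Mass of ZnCl2 = 5.0169 × 136.28 = 683.71 g.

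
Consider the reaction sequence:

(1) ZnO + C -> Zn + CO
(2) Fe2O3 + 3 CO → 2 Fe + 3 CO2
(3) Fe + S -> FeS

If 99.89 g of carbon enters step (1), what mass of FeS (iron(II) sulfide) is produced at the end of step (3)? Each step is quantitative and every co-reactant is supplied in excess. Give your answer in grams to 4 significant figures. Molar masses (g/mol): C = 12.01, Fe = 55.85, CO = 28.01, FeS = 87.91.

n(C) = 99.89 / 12.01 = 8.3172 mol.
Reaction (1): C→CO ratio 1:1 ⇒ n(CO) = 8.3172 mol.
Reaction (2): CO→Fe ratio 3:2 ⇒ n(Fe) = 5.5448 mol.
Reaction (3): Fe→FeS ratio 1:1 ⇒ n(FeS) = 5.5448 mol.
Mass of FeS = 5.5448 × 87.91 = 487.45 g.

487.4 g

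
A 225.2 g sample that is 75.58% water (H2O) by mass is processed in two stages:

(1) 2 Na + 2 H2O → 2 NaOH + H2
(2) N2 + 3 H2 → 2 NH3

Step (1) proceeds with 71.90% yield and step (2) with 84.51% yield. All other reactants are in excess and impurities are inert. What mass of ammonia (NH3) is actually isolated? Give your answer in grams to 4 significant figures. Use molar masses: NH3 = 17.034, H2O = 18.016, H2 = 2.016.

32.59 g

Pure H2O = 225.2 × 0.7558 = 170.21 g.
n(H2O) = 170.21 / 18.016 = 9.4475 mol.
Step 1 (H2O:H2 = 2:1): theoretical n(H2) = 4.7237 mol; at 71.90% yield, n(H2) = 3.3964 mol.
Step 2 (H2:NH3 = 3:2): theoretical n(NH3) = 2.2643 mol, so theoretical mass = 2.2643 × 17.034 = 38.569 g.
At 84.51% yield, actual mass of NH3 = 38.569 × 0.8451 = 32.595 g.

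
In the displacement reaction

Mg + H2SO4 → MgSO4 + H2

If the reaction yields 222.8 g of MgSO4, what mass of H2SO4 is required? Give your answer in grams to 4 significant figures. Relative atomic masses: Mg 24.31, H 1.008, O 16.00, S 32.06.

181.5 g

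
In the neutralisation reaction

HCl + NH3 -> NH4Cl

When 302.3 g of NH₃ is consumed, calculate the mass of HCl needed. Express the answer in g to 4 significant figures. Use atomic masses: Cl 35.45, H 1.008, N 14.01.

647.0 g

M(NH3) = 14.01 + 3(1.008) = 17.034 g/mol.
M(HCl) = 1.008 + 35.45 = 36.458 g/mol.
n(NH3) = 302.30 g / 17.034 g/mol = 17.747 mol.
From the equation the NH3:HCl mole ratio is 1:1, so n(HCl) = 17.747 × 1/1 = 17.747 mol.
Mass of HCl = 17.747 mol × 36.458 g/mol = 647.01 g.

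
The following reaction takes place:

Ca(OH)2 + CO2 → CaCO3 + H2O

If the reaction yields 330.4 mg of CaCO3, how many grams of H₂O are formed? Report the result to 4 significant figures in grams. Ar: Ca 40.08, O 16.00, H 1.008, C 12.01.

0.05947 g

M(CaCO3) = 40.08 + 12.01 + 3(16.00) = 100.09 g/mol.
M(H2O) = 2(1.008) + 16.00 = 18.016 g/mol.
Convert: 330.4 mg = 0.33040 g.
n(CaCO3) = 0.33040 g / 100.09 g/mol = 0.0033010 mol.
From the equation the CaCO3:H2O mole ratio is 1:1, so n(H2O) = 0.0033010 × 1/1 = 0.0033010 mol.
Mass of H2O = 0.0033010 mol × 18.016 g/mol = 0.059471 g.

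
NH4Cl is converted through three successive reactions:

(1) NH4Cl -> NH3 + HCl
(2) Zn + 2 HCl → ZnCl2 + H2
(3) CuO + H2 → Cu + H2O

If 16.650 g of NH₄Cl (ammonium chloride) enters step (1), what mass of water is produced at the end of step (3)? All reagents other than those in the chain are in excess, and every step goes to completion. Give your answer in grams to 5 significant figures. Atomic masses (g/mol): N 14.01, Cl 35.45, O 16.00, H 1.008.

M(NH4Cl) = 14.01 + 4(1.008) + 35.45 = 53.492 g/mol.
M(H2O) = 2(1.008) + 16.00 = 18.016 g/mol.
n(NH4Cl) = 16.650 / 53.492 = 0.311261 mol.
Reaction (1): NH4Cl→HCl ratio 1:1 ⇒ n(HCl) = 0.311261 mol.
Reaction (2): HCl→H2 ratio 2:1 ⇒ n(H2) = 0.155631 mol.
Reaction (3): H2→H2O ratio 1:1 ⇒ n(H2O) = 0.155631 mol.
Mass of H2O = 0.155631 × 18.016 = 2.80384 g.

2.8038 g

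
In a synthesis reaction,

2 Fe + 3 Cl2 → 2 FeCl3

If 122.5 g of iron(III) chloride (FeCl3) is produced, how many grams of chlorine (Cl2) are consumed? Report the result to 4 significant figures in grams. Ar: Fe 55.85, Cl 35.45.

80.32 g

M(FeCl3) = 55.85 + 3(35.45) = 162.20 g/mol.
M(Cl2) = 2(35.45) = 70.90 g/mol.
n(FeCl3) = 122.50 g / 162.20 g/mol = 0.75524 mol.
From the equation the FeCl3:Cl2 mole ratio is 2:3, so n(Cl2) = 0.75524 × 3/2 = 1.1329 mol.
Mass of Cl2 = 1.1329 mol × 70.90 g/mol = 80.320 g.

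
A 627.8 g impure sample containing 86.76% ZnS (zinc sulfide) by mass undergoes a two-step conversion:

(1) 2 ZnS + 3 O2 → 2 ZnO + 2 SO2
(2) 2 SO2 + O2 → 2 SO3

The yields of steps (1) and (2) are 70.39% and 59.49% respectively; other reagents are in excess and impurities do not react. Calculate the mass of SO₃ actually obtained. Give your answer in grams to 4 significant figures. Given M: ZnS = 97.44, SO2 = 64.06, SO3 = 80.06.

187.4 g

Pure ZnS = 627.8 × 0.8676 = 544.68 g.
n(ZnS) = 544.68 / 97.44 = 5.5899 mol.
Step 1 (ZnS:SO2 = 2:2): theoretical n(SO2) = 5.5899 mol; at 70.39% yield, n(SO2) = 3.9347 mol.
Step 2 (SO2:SO3 = 2:2): theoretical n(SO3) = 3.9347 mol, so theoretical mass = 3.9347 × 80.06 = 315.01 g.
At 59.49% yield, actual mass of SO3 = 315.01 × 0.5949 = 187.40 g.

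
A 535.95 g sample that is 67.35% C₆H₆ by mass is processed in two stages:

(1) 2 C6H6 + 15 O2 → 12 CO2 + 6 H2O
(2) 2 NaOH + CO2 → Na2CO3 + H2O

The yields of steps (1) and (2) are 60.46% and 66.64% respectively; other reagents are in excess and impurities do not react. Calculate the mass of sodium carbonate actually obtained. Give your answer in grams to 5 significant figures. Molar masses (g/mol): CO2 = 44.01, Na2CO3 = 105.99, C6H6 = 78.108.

1184.1 g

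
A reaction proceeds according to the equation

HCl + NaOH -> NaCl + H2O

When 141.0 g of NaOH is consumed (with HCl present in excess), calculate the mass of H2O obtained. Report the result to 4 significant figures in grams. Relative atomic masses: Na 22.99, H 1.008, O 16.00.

63.51 g

M(NaOH) = 22.99 + 16.00 + 1.008 = 39.998 g/mol.
M(H2O) = 2(1.008) + 16.00 = 18.016 g/mol.
n(NaOH) = 141.00 g / 39.998 g/mol = 3.5252 mol.
From the equation the NaOH:H2O mole ratio is 1:1, so n(H2O) = 3.5252 × 1/1 = 3.5252 mol.
Mass of H2O = 3.5252 mol × 18.016 g/mol = 63.510 g.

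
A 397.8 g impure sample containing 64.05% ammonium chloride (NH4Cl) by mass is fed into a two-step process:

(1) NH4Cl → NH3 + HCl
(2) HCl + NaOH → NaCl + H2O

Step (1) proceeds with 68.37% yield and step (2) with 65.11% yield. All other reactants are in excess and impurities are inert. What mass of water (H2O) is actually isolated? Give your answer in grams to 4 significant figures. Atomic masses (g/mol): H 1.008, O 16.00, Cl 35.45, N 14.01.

Pure NH4Cl = 397.8 × 0.6405 = 254.79 g.
M(NH4Cl) = 14.01 + 4(1.008) + 35.45 = 53.492 g/mol.
M(H2O) = 2(1.008) + 16.00 = 18.016 g/mol.
n(NH4Cl) = 254.79 / 53.492 = 4.7632 mol.
Step 1 (NH4Cl:HCl = 1:1): theoretical n(HCl) = 4.7632 mol; at 68.37% yield, n(HCl) = 3.2566 mol.
Step 2 (HCl:H2O = 1:1): theoretical n(H2O) = 3.2566 mol, so theoretical mass = 3.2566 × 18.016 = 58.670 g.
At 65.11% yield, actual mass of H2O = 58.670 × 0.6511 = 38.200 g.

38.20 g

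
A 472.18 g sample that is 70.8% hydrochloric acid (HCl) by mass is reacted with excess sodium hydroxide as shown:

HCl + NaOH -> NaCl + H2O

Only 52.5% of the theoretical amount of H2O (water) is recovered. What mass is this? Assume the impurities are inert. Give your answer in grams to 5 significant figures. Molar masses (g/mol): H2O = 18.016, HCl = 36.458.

86.729 g

Pure HCl available = 472.18 g × 0.708 = 334.303 g.
n(HCl) = 334.303 g / 36.458 g/mol = 9.16955 mol.
From the equation the HCl:H2O mole ratio is 1:1, so n(H2O) = 9.16955 × 1/1 = 9.16955 mol.
Mass of H2O = 9.16955 mol × 18.016 g/mol = 165.199 g.
Actual mass collected = 165.199 g × 0.525 = 86.7293 g.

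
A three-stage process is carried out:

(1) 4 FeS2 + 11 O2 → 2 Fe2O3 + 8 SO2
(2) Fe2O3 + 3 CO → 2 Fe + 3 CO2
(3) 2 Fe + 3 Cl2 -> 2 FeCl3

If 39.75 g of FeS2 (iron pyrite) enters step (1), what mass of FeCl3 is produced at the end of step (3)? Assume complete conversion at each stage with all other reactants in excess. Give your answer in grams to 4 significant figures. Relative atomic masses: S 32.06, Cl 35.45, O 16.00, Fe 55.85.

M(FeS2) = 55.85 + 2(32.06) = 119.97 g/mol.
M(FeCl3) = 55.85 + 3(35.45) = 162.20 g/mol.
n(FeS2) = 39.75 / 119.97 = 0.33133 mol.
Reaction (1): FeS2→Fe2O3 ratio 4:2 ⇒ n(Fe2O3) = 0.16567 mol.
Reaction (2): Fe2O3→Fe ratio 1:2 ⇒ n(Fe) = 0.33133 mol.
Reaction (3): Fe→FeCl3 ratio 2:2 ⇒ n(FeCl3) = 0.33133 mol.
Mass of FeCl3 = 0.33133 × 162.20 = 53.742 g.

53.74 g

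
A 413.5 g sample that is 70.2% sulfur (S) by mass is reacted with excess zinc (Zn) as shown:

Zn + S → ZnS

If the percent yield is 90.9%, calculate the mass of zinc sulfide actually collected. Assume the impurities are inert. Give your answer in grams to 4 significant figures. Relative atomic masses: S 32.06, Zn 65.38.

Pure S available = 413.5 g × 0.702 = 290.28 g.
M(S) = 32.06 g/mol.
M(ZnS) = 65.38 + 32.06 = 97.44 g/mol.
n(S) = 290.28 g / 32.06 g/mol = 9.0542 mol.
From the equation the S:ZnS mole ratio is 1:1, so n(ZnS) = 9.0542 × 1/1 = 9.0542 mol.
Mass of ZnS = 9.0542 mol × 97.44 g/mol = 882.24 g.
Actual mass collected = 882.24 g × 0.909 = 801.96 g.

802.0 g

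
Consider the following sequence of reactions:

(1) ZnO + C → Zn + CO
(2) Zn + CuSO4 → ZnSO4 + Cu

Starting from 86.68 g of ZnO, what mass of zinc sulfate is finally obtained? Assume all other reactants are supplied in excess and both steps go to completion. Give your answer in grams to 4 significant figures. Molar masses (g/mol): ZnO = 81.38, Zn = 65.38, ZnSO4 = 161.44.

n(ZnO) = 86.680 / 81.38 = 1.0651 mol.
Step 1 gives a 1:1 ratio of ZnO to Zn, so n(Zn) = 1.0651 mol.
In step 2 the Zn:ZnSO4 ratio is 1:1, so n(ZnSO4) = 1.0651 mol.
Mass of ZnSO4 = 1.0651 × 161.44 = 171.95 g.

172.0 g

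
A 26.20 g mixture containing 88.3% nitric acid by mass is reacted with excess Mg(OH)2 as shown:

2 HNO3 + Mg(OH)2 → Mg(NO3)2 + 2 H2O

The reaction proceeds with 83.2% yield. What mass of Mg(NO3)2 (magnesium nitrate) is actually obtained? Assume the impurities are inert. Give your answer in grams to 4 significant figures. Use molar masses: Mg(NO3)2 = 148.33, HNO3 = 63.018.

Pure HNO3 available = 26.20 g × 0.883 = 23.135 g.
n(HNO3) = 23.135 g / 63.018 g/mol = 0.36711 mol.
From the equation the HNO3:Mg(NO3)2 mole ratio is 2:1, so n(Mg(NO3)2) = 0.36711 × 1/2 = 0.18356 mol.
Mass of Mg(NO3)2 = 0.18356 mol × 148.33 g/mol = 27.227 g.
Actual mass collected = 27.227 g × 0.832 = 22.653 g.

22.65 g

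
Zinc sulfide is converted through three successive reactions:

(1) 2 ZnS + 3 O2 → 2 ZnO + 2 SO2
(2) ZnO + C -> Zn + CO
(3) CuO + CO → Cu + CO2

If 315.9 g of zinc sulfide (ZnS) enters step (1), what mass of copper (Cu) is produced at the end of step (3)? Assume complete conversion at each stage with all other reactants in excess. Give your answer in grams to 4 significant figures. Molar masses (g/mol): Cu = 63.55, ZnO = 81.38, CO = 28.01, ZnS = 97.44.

206.0 g

n(ZnS) = 315.9 / 97.44 = 3.2420 mol.
Reaction (1): ZnS→ZnO ratio 2:2 ⇒ n(ZnO) = 3.2420 mol.
Reaction (2): ZnO→CO ratio 1:1 ⇒ n(CO) = 3.2420 mol.
Reaction (3): CO→Cu ratio 1:1 ⇒ n(Cu) = 3.2420 mol.
Mass of Cu = 3.2420 × 63.55 = 206.03 g.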